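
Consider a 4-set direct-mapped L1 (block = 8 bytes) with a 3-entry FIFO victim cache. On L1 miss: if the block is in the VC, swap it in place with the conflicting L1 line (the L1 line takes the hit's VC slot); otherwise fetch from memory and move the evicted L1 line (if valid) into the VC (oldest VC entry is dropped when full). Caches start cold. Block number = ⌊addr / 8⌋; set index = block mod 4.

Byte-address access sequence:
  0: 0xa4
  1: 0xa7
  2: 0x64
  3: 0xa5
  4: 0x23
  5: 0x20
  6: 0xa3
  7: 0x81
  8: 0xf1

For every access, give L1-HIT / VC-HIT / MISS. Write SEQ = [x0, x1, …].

SEQ = [MISS, L1-HIT, MISS, VC-HIT, MISS, L1-HIT, VC-HIT, MISS, MISS]

  [0] addr=0xa4 blk=20 s=0: MISS | VC []
  [1] addr=0xa7 blk=20 s=0: L1-HIT | VC []
  [2] addr=0x64 blk=12 s=0: MISS | VC [20]
  [3] addr=0xa5 blk=20 s=0: VC-HIT | VC [12]
  [4] addr=0x23 blk=4 s=0: MISS | VC [12, 20]
  [5] addr=0x20 blk=4 s=0: L1-HIT | VC [12, 20]
  [6] addr=0xa3 blk=20 s=0: VC-HIT | VC [12, 4]
  [7] addr=0x81 blk=16 s=0: MISS | VC [12, 4, 20]
  [8] addr=0xf1 blk=30 s=2: MISS | VC [12, 4, 20]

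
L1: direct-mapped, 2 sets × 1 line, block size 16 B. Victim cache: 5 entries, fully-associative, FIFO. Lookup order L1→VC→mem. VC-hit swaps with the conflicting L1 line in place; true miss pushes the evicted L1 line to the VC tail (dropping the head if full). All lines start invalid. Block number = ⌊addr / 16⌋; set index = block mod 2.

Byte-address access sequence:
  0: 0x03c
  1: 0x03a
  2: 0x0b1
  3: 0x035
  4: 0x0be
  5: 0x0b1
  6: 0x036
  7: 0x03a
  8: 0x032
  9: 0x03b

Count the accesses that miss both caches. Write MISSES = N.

0: 0x3c (blk 3, set 1) → MISS  vc=[]
1: 0x3a (blk 3, set 1) → L1-HIT  vc=[]
2: 0xb1 (blk 11, set 1) → MISS  vc=[3]
3: 0x35 (blk 3, set 1) → VC-HIT  vc=[11]
4: 0xbe (blk 11, set 1) → VC-HIT  vc=[3]
5: 0xb1 (blk 11, set 1) → L1-HIT  vc=[3]
6: 0x36 (blk 3, set 1) → VC-HIT  vc=[11]
7: 0x3a (blk 3, set 1) → L1-HIT  vc=[11]
8: 0x32 (blk 3, set 1) → L1-HIT  vc=[11]
9: 0x3b (blk 3, set 1) → L1-HIT  vc=[11]

MISSES = 2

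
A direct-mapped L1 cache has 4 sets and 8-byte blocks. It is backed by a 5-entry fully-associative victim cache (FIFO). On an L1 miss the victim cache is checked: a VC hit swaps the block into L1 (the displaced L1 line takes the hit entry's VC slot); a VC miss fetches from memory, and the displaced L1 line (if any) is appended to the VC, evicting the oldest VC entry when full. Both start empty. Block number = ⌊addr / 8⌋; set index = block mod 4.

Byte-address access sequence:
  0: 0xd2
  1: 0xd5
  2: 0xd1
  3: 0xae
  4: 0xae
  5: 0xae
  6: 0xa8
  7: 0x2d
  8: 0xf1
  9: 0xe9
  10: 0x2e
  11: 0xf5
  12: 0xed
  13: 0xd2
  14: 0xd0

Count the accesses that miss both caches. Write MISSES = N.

#0 0xd2→b26/s2 MISS; vc=[]
#1 0xd5→b26/s2 L1-HIT; vc=[]
#2 0xd1→b26/s2 L1-HIT; vc=[]
#3 0xae→b21/s1 MISS; vc=[]
#4 0xae→b21/s1 L1-HIT; vc=[]
#5 0xae→b21/s1 L1-HIT; vc=[]
#6 0xa8→b21/s1 L1-HIT; vc=[]
#7 0x2d→b5/s1 MISS; vc=[21]
#8 0xf1→b30/s2 MISS; vc=[21,26]
#9 0xe9→b29/s1 MISS; vc=[21,26,5]
#10 0x2e→b5/s1 VC-HIT; vc=[21,26,29]
#11 0xf5→b30/s2 L1-HIT; vc=[21,26,29]
#12 0xed→b29/s1 VC-HIT; vc=[21,26,5]
#13 0xd2→b26/s2 VC-HIT; vc=[21,30,5]
#14 0xd0→b26/s2 L1-HIT; vc=[21,30,5]

MISSES = 5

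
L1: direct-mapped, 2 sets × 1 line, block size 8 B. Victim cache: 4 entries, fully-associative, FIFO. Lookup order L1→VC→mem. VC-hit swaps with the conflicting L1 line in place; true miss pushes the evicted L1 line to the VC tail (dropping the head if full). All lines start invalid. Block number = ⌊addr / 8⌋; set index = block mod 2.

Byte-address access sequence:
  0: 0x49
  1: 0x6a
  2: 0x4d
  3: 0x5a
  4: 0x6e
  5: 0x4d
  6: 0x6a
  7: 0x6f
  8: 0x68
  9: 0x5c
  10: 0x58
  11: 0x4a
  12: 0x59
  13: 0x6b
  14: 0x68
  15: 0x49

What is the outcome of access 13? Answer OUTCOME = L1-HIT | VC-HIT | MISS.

OUTCOME = VC-HIT

#0 0x49→b9/s1 MISS; vc=[]
#1 0x6a→b13/s1 MISS; vc=[9]
#2 0x4d→b9/s1 VC-HIT; vc=[13]
#3 0x5a→b11/s1 MISS; vc=[13,9]
#4 0x6e→b13/s1 VC-HIT; vc=[11,9]
#5 0x4d→b9/s1 VC-HIT; vc=[11,13]
#6 0x6a→b13/s1 VC-HIT; vc=[11,9]
#7 0x6f→b13/s1 L1-HIT; vc=[11,9]
#8 0x68→b13/s1 L1-HIT; vc=[11,9]
#9 0x5c→b11/s1 VC-HIT; vc=[13,9]
#10 0x58→b11/s1 L1-HIT; vc=[13,9]
#11 0x4a→b9/s1 VC-HIT; vc=[13,11]
#12 0x59→b11/s1 VC-HIT; vc=[13,9]
#13 0x6b→b13/s1 VC-HIT; vc=[11,9]
#14 0x68→b13/s1 L1-HIT; vc=[11,9]
#15 0x49→b9/s1 VC-HIT; vc=[11,13]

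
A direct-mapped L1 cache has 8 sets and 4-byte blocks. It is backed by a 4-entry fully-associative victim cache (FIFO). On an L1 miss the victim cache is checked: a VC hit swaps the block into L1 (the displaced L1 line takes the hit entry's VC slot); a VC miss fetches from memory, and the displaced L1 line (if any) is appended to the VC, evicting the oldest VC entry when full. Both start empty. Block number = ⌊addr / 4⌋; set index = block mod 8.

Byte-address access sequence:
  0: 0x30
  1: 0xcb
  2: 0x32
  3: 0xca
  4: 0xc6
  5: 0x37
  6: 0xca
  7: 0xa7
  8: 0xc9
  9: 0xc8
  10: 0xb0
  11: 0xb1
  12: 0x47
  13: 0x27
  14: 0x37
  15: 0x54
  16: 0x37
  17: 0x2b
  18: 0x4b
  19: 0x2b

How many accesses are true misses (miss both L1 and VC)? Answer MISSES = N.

MISSES = 11

#0 0x30→b12/s4 MISS; vc=[]
#1 0xcb→b50/s2 MISS; vc=[]
#2 0x32→b12/s4 L1-HIT; vc=[]
#3 0xca→b50/s2 L1-HIT; vc=[]
#4 0xc6→b49/s1 MISS; vc=[]
#5 0x37→b13/s5 MISS; vc=[]
#6 0xca→b50/s2 L1-HIT; vc=[]
#7 0xa7→b41/s1 MISS; vc=[49]
#8 0xc9→b50/s2 L1-HIT; vc=[49]
#9 0xc8→b50/s2 L1-HIT; vc=[49]
#10 0xb0→b44/s4 MISS; vc=[49,12]
#11 0xb1→b44/s4 L1-HIT; vc=[49,12]
#12 0x47→b17/s1 MISS; vc=[49,12,41]
#13 0x27→b9/s1 MISS; vc=[49,12,41,17]
#14 0x37→b13/s5 L1-HIT; vc=[49,12,41,17]
#15 0x54→b21/s5 MISS; vc=[12,41,17,13]
#16 0x37→b13/s5 VC-HIT; vc=[12,41,17,21]
#17 0x2b→b10/s2 MISS; vc=[41,17,21,50]
#18 0x4b→b18/s2 MISS; vc=[17,21,50,10]
#19 0x2b→b10/s2 VC-HIT; vc=[17,21,50,18]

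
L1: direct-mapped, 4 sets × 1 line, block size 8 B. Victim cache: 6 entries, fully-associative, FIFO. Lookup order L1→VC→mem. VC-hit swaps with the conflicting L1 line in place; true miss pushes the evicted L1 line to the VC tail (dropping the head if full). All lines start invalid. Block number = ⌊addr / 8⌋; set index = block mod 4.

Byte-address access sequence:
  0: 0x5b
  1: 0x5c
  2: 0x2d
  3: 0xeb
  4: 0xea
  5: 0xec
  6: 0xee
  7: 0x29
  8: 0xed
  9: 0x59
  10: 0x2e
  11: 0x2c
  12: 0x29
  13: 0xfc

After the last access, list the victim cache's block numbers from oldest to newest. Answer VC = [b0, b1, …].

0: 0x5b (blk 11, set 3) → MISS  vc=[]
1: 0x5c (blk 11, set 3) → L1-HIT  vc=[]
2: 0x2d (blk 5, set 1) → MISS  vc=[]
3: 0xeb (blk 29, set 1) → MISS  vc=[5]
4: 0xea (blk 29, set 1) → L1-HIT  vc=[5]
5: 0xec (blk 29, set 1) → L1-HIT  vc=[5]
6: 0xee (blk 29, set 1) → L1-HIT  vc=[5]
7: 0x29 (blk 5, set 1) → VC-HIT  vc=[29]
8: 0xed (blk 29, set 1) → VC-HIT  vc=[5]
9: 0x59 (blk 11, set 3) → L1-HIT  vc=[5]
10: 0x2e (blk 5, set 1) → VC-HIT  vc=[29]
11: 0x2c (blk 5, set 1) → L1-HIT  vc=[29]
12: 0x29 (blk 5, set 1) → L1-HIT  vc=[29]
13: 0xfc (blk 31, set 3) → MISS  vc=[29, 11]

VC = [29, 11]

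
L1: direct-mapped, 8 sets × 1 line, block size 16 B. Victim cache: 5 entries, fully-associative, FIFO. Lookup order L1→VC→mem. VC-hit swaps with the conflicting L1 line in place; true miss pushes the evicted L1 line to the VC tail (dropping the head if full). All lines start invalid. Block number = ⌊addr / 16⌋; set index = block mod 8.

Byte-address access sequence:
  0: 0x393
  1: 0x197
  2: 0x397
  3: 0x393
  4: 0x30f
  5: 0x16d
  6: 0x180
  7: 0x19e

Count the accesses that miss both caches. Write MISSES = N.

0: 0x393 (blk 57, set 1) → MISS  vc=[]
1: 0x197 (blk 25, set 1) → MISS  vc=[57]
2: 0x397 (blk 57, set 1) → VC-HIT  vc=[25]
3: 0x393 (blk 57, set 1) → L1-HIT  vc=[25]
4: 0x30f (blk 48, set 0) → MISS  vc=[25]
5: 0x16d (blk 22, set 6) → MISS  vc=[25]
6: 0x180 (blk 24, set 0) → MISS  vc=[25, 48]
7: 0x19e (blk 25, set 1) → VC-HIT  vc=[57, 48]

MISSES = 5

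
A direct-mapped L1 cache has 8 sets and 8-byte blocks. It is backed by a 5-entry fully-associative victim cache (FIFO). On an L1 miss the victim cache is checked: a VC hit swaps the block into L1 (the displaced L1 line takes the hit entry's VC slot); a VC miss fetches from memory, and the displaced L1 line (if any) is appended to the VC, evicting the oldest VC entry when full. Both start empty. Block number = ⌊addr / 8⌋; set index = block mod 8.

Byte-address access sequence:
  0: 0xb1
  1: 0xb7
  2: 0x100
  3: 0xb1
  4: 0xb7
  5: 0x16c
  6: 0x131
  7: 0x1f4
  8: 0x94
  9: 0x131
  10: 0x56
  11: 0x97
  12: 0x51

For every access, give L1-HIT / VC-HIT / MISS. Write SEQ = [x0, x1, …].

SEQ = [MISS, L1-HIT, MISS, L1-HIT, L1-HIT, MISS, MISS, MISS, MISS, VC-HIT, MISS, VC-HIT, VC-HIT]

0: 0xb1 (blk 22, set 6) → MISS  vc=[]
1: 0xb7 (blk 22, set 6) → L1-HIT  vc=[]
2: 0x100 (blk 32, set 0) → MISS  vc=[]
3: 0xb1 (blk 22, set 6) → L1-HIT  vc=[]
4: 0xb7 (blk 22, set 6) → L1-HIT  vc=[]
5: 0x16c (blk 45, set 5) → MISS  vc=[]
6: 0x131 (blk 38, set 6) → MISS  vc=[22]
7: 0x1f4 (blk 62, set 6) → MISS  vc=[22, 38]
8: 0x94 (blk 18, set 2) → MISS  vc=[22, 38]
9: 0x131 (blk 38, set 6) → VC-HIT  vc=[22, 62]
10: 0x56 (blk 10, set 2) → MISS  vc=[22, 62, 18]
11: 0x97 (blk 18, set 2) → VC-HIT  vc=[22, 62, 10]
12: 0x51 (blk 10, set 2) → VC-HIT  vc=[22, 62, 18]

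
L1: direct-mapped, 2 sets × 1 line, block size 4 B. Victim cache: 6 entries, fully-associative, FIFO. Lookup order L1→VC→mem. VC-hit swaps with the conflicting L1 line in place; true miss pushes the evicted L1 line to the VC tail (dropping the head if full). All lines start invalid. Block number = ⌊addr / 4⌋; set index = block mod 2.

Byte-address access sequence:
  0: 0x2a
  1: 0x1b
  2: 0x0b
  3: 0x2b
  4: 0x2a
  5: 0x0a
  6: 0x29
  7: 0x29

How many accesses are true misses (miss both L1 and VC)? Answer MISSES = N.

#0 0x2a→b10/s0 MISS; vc=[]
#1 0x1b→b6/s0 MISS; vc=[10]
#2 0xb→b2/s0 MISS; vc=[10,6]
#3 0x2b→b10/s0 VC-HIT; vc=[2,6]
#4 0x2a→b10/s0 L1-HIT; vc=[2,6]
#5 0xa→b2/s0 VC-HIT; vc=[10,6]
#6 0x29→b10/s0 VC-HIT; vc=[2,6]
#7 0x29→b10/s0 L1-HIT; vc=[2,6]

MISSES = 3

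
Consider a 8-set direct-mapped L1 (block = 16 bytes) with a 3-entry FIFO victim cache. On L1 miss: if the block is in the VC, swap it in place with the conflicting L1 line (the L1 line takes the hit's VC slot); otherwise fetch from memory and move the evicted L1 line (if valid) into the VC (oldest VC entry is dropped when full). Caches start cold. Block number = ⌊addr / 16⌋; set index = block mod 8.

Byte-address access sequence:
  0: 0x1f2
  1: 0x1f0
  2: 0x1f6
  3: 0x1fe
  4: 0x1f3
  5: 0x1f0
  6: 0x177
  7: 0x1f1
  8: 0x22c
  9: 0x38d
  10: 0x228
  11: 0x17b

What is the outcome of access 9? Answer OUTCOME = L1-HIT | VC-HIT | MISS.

OUTCOME = MISS

0: 0x1f2 (blk 31, set 7) → MISS  vc=[]
1: 0x1f0 (blk 31, set 7) → L1-HIT  vc=[]
2: 0x1f6 (blk 31, set 7) → L1-HIT  vc=[]
3: 0x1fe (blk 31, set 7) → L1-HIT  vc=[]
4: 0x1f3 (blk 31, set 7) → L1-HIT  vc=[]
5: 0x1f0 (blk 31, set 7) → L1-HIT  vc=[]
6: 0x177 (blk 23, set 7) → MISS  vc=[31]
7: 0x1f1 (blk 31, set 7) → VC-HIT  vc=[23]
8: 0x22c (blk 34, set 2) → MISS  vc=[23]
9: 0x38d (blk 56, set 0) → MISS  vc=[23]
10: 0x228 (blk 34, set 2) → L1-HIT  vc=[23]
11: 0x17b (blk 23, set 7) → VC-HIT  vc=[31]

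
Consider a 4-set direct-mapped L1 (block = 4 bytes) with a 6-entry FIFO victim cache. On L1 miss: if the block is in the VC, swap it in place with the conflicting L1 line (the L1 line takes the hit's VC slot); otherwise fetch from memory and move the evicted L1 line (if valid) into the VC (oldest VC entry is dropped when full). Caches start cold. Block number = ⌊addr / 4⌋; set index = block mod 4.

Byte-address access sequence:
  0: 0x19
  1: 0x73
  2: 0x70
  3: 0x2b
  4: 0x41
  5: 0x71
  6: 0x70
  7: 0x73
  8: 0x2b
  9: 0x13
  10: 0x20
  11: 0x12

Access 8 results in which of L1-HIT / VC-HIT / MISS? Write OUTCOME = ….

  [0] addr=0x19 blk=6 s=2: MISS | VC []
  [1] addr=0x73 blk=28 s=0: MISS | VC []
  [2] addr=0x70 blk=28 s=0: L1-HIT | VC []
  [3] addr=0x2b blk=10 s=2: MISS | VC [6]
  [4] addr=0x41 blk=16 s=0: MISS | VC [6, 28]
  [5] addr=0x71 blk=28 s=0: VC-HIT | VC [6, 16]
  [6] addr=0x70 blk=28 s=0: L1-HIT | VC [6, 16]
  [7] addr=0x73 blk=28 s=0: L1-HIT | VC [6, 16]
  [8] addr=0x2b blk=10 s=2: L1-HIT | VC [6, 16]
  [9] addr=0x13 blk=4 s=0: MISS | VC [6, 16, 28]
  [10] addr=0x20 blk=8 s=0: MISS | VC [6, 16, 28, 4]
  [11] addr=0x12 blk=4 s=0: VC-HIT | VC [6, 16, 28, 8]

OUTCOME = L1-HIT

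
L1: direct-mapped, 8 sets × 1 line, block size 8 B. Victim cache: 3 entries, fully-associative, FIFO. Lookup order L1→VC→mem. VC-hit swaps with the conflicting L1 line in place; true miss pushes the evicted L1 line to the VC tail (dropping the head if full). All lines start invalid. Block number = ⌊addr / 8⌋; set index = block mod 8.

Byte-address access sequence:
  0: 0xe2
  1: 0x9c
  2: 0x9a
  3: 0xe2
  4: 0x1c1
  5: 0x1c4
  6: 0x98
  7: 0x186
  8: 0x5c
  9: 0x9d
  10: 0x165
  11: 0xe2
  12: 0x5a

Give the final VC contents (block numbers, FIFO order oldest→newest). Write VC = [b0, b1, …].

#0 0xe2→b28/s4 MISS; vc=[]
#1 0x9c→b19/s3 MISS; vc=[]
#2 0x9a→b19/s3 L1-HIT; vc=[]
#3 0xe2→b28/s4 L1-HIT; vc=[]
#4 0x1c1→b56/s0 MISS; vc=[]
#5 0x1c4→b56/s0 L1-HIT; vc=[]
#6 0x98→b19/s3 L1-HIT; vc=[]
#7 0x186→b48/s0 MISS; vc=[56]
#8 0x5c→b11/s3 MISS; vc=[56,19]
#9 0x9d→b19/s3 VC-HIT; vc=[56,11]
#10 0x165→b44/s4 MISS; vc=[56,11,28]
#11 0xe2→b28/s4 VC-HIT; vc=[56,11,44]
#12 0x5a→b11/s3 VC-HIT; vc=[56,19,44]

VC = [56, 19, 44]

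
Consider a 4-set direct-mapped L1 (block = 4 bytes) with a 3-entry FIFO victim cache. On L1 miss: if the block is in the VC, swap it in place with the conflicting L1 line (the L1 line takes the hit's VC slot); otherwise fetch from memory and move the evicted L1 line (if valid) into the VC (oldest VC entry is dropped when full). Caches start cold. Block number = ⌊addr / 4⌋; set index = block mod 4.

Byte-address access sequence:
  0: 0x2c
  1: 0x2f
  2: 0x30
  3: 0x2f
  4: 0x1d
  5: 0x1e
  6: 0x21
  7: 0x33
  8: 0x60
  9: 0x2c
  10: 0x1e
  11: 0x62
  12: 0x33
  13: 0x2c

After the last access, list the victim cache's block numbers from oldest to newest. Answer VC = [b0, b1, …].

#0 0x2c→b11/s3 MISS; vc=[]
#1 0x2f→b11/s3 L1-HIT; vc=[]
#2 0x30→b12/s0 MISS; vc=[]
#3 0x2f→b11/s3 L1-HIT; vc=[]
#4 0x1d→b7/s3 MISS; vc=[11]
#5 0x1e→b7/s3 L1-HIT; vc=[11]
#6 0x21→b8/s0 MISS; vc=[11,12]
#7 0x33→b12/s0 VC-HIT; vc=[11,8]
#8 0x60→b24/s0 MISS; vc=[11,8,12]
#9 0x2c→b11/s3 VC-HIT; vc=[7,8,12]
#10 0x1e→b7/s3 VC-HIT; vc=[11,8,12]
#11 0x62→b24/s0 L1-HIT; vc=[11,8,12]
#12 0x33→b12/s0 VC-HIT; vc=[11,8,24]
#13 0x2c→b11/s3 VC-HIT; vc=[7,8,24]

VC = [7, 8, 24]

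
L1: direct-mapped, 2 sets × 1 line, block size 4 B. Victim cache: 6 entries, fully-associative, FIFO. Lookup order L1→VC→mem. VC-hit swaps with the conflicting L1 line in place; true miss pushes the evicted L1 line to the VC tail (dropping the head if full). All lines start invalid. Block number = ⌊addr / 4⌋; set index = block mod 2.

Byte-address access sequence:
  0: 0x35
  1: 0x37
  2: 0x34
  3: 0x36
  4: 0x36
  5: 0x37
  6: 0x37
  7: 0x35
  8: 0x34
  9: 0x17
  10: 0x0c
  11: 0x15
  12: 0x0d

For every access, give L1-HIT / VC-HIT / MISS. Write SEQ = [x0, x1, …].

SEQ = [MISS, L1-HIT, L1-HIT, L1-HIT, L1-HIT, L1-HIT, L1-HIT, L1-HIT, L1-HIT, MISS, MISS, VC-HIT, VC-HIT]

#0 0x35→b13/s1 MISS; vc=[]
#1 0x37→b13/s1 L1-HIT; vc=[]
#2 0x34→b13/s1 L1-HIT; vc=[]
#3 0x36→b13/s1 L1-HIT; vc=[]
#4 0x36→b13/s1 L1-HIT; vc=[]
#5 0x37→b13/s1 L1-HIT; vc=[]
#6 0x37→b13/s1 L1-HIT; vc=[]
#7 0x35→b13/s1 L1-HIT; vc=[]
#8 0x34→b13/s1 L1-HIT; vc=[]
#9 0x17→b5/s1 MISS; vc=[13]
#10 0xc→b3/s1 MISS; vc=[13,5]
#11 0x15→b5/s1 VC-HIT; vc=[13,3]
#12 0xd→b3/s1 VC-HIT; vc=[13,5]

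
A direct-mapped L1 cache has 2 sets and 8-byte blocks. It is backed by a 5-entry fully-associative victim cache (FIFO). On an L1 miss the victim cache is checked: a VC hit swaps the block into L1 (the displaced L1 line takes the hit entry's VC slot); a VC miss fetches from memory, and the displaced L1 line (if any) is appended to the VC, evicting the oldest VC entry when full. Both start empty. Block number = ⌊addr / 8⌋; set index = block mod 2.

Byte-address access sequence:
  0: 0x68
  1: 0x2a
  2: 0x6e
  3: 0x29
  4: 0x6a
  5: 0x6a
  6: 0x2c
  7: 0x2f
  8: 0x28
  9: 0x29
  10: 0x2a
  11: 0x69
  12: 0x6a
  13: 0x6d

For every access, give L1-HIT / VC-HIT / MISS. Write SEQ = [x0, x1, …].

0: 0x68 (blk 13, set 1) → MISS  vc=[]
1: 0x2a (blk 5, set 1) → MISS  vc=[13]
2: 0x6e (blk 13, set 1) → VC-HIT  vc=[5]
3: 0x29 (blk 5, set 1) → VC-HIT  vc=[13]
4: 0x6a (blk 13, set 1) → VC-HIT  vc=[5]
5: 0x6a (blk 13, set 1) → L1-HIT  vc=[5]
6: 0x2c (blk 5, set 1) → VC-HIT  vc=[13]
7: 0x2f (blk 5, set 1) → L1-HIT  vc=[13]
8: 0x28 (blk 5, set 1) → L1-HIT  vc=[13]
9: 0x29 (blk 5, set 1) → L1-HIT  vc=[13]
10: 0x2a (blk 5, set 1) → L1-HIT  vc=[13]
11: 0x69 (blk 13, set 1) → VC-HIT  vc=[5]
12: 0x6a (blk 13, set 1) → L1-HIT  vc=[5]
13: 0x6d (blk 13, set 1) → L1-HIT  vc=[5]

SEQ = [MISS, MISS, VC-HIT, VC-HIT, VC-HIT, L1-HIT, VC-HIT, L1-HIT, L1-HIT, L1-HIT, L1-HIT, VC-HIT, L1-HIT, L1-HIT]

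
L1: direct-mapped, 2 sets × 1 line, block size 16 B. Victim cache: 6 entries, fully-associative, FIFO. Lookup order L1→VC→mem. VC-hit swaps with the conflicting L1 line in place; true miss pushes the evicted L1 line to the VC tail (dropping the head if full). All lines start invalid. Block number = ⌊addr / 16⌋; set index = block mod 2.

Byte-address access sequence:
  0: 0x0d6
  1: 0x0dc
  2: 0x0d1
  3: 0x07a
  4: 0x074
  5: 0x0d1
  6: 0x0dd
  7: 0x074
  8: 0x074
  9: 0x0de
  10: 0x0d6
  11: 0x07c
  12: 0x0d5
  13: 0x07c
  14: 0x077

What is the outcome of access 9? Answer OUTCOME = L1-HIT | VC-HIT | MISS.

#0 0xd6→b13/s1 MISS; vc=[]
#1 0xdc→b13/s1 L1-HIT; vc=[]
#2 0xd1→b13/s1 L1-HIT; vc=[]
#3 0x7a→b7/s1 MISS; vc=[13]
#4 0x74→b7/s1 L1-HIT; vc=[13]
#5 0xd1→b13/s1 VC-HIT; vc=[7]
#6 0xdd→b13/s1 L1-HIT; vc=[7]
#7 0x74→b7/s1 VC-HIT; vc=[13]
#8 0x74→b7/s1 L1-HIT; vc=[13]
#9 0xde→b13/s1 VC-HIT; vc=[7]
#10 0xd6→b13/s1 L1-HIT; vc=[7]
#11 0x7c→b7/s1 VC-HIT; vc=[13]
#12 0xd5→b13/s1 VC-HIT; vc=[7]
#13 0x7c→b7/s1 VC-HIT; vc=[13]
#14 0x77→b7/s1 L1-HIT; vc=[13]

OUTCOME = VC-HIT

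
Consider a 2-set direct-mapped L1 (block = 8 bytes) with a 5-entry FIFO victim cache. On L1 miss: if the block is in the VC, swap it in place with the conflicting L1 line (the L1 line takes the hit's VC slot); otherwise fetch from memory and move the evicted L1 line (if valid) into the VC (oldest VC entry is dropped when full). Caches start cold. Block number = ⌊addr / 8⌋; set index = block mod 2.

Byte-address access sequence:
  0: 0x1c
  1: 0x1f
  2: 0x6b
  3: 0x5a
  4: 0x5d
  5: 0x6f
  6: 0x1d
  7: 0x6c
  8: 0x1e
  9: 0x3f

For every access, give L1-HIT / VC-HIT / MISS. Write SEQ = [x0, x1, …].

SEQ = [MISS, L1-HIT, MISS, MISS, L1-HIT, VC-HIT, VC-HIT, VC-HIT, VC-HIT, MISS]

  [0] addr=0x1c blk=3 s=1: MISS | VC []
  [1] addr=0x1f blk=3 s=1: L1-HIT | VC []
  [2] addr=0x6b blk=13 s=1: MISS | VC [3]
  [3] addr=0x5a blk=11 s=1: MISS | VC [3, 13]
  [4] addr=0x5d blk=11 s=1: L1-HIT | VC [3, 13]
  [5] addr=0x6f blk=13 s=1: VC-HIT | VC [3, 11]
  [6] addr=0x1d blk=3 s=1: VC-HIT | VC [13, 11]
  [7] addr=0x6c blk=13 s=1: VC-HIT | VC [3, 11]
  [8] addr=0x1e blk=3 s=1: VC-HIT | VC [13, 11]
  [9] addr=0x3f blk=7 s=1: MISS | VC [13, 11, 3]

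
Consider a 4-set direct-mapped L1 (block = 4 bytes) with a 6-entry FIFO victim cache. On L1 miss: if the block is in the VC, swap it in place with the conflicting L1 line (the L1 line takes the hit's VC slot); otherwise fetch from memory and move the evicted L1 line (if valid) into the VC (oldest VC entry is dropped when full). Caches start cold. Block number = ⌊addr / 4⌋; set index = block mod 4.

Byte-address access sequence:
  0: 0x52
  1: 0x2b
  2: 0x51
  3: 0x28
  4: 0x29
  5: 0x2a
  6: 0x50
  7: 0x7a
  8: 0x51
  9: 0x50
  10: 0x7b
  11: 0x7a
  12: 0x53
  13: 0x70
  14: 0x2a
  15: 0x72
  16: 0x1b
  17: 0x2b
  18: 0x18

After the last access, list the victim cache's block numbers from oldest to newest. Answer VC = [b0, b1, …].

  [0] addr=0x52 blk=20 s=0: MISS | VC []
  [1] addr=0x2b blk=10 s=2: MISS | VC []
  [2] addr=0x51 blk=20 s=0: L1-HIT | VC []
  [3] addr=0x28 blk=10 s=2: L1-HIT | VC []
  [4] addr=0x29 blk=10 s=2: L1-HIT | VC []
  [5] addr=0x2a blk=10 s=2: L1-HIT | VC []
  [6] addr=0x50 blk=20 s=0: L1-HIT | VC []
  [7] addr=0x7a blk=30 s=2: MISS | VC [10]
  [8] addr=0x51 blk=20 s=0: L1-HIT | VC [10]
  [9] addr=0x50 blk=20 s=0: L1-HIT | VC [10]
  [10] addr=0x7b blk=30 s=2: L1-HIT | VC [10]
  [11] addr=0x7a blk=30 s=2: L1-HIT | VC [10]
  [12] addr=0x53 blk=20 s=0: L1-HIT | VC [10]
  [13] addr=0x70 blk=28 s=0: MISS | VC [10, 20]
  [14] addr=0x2a blk=10 s=2: VC-HIT | VC [30, 20]
  [15] addr=0x72 blk=28 s=0: L1-HIT | VC [30, 20]
  [16] addr=0x1b blk=6 s=2: MISS | VC [30, 20, 10]
  [17] addr=0x2b blk=10 s=2: VC-HIT | VC [30, 20, 6]
  [18] addr=0x18 blk=6 s=2: VC-HIT | VC [30, 20, 10]

VC = [30, 20, 10]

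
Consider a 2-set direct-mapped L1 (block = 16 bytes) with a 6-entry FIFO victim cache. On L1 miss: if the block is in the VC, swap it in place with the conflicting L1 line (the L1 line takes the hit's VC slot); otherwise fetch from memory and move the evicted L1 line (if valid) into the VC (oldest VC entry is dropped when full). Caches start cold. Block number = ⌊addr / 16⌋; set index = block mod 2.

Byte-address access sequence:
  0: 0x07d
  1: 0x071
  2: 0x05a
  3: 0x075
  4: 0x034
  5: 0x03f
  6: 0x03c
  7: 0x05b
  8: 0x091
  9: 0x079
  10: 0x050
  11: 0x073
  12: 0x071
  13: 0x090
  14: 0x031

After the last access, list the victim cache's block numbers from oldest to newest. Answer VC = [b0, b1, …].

VC = [9, 7, 5]

#0 0x7d→b7/s1 MISS; vc=[]
#1 0x71→b7/s1 L1-HIT; vc=[]
#2 0x5a→b5/s1 MISS; vc=[7]
#3 0x75→b7/s1 VC-HIT; vc=[5]
#4 0x34→b3/s1 MISS; vc=[5,7]
#5 0x3f→b3/s1 L1-HIT; vc=[5,7]
#6 0x3c→b3/s1 L1-HIT; vc=[5,7]
#7 0x5b→b5/s1 VC-HIT; vc=[3,7]
#8 0x91→b9/s1 MISS; vc=[3,7,5]
#9 0x79→b7/s1 VC-HIT; vc=[3,9,5]
#10 0x50→b5/s1 VC-HIT; vc=[3,9,7]
#11 0x73→b7/s1 VC-HIT; vc=[3,9,5]
#12 0x71→b7/s1 L1-HIT; vc=[3,9,5]
#13 0x90→b9/s1 VC-HIT; vc=[3,7,5]
#14 0x31→b3/s1 VC-HIT; vc=[9,7,5]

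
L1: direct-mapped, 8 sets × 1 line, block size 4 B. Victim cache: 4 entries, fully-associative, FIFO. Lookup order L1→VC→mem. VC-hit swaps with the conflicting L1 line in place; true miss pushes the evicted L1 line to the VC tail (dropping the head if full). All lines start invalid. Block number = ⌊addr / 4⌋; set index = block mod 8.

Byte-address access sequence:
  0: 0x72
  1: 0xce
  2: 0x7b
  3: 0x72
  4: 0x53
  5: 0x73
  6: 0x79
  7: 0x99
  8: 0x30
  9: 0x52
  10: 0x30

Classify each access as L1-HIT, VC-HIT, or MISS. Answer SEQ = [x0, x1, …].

SEQ = [MISS, MISS, MISS, L1-HIT, MISS, VC-HIT, L1-HIT, MISS, MISS, VC-HIT, VC-HIT]

#0 0x72→b28/s4 MISS; vc=[]
#1 0xce→b51/s3 MISS; vc=[]
#2 0x7b→b30/s6 MISS; vc=[]
#3 0x72→b28/s4 L1-HIT; vc=[]
#4 0x53→b20/s4 MISS; vc=[28]
#5 0x73→b28/s4 VC-HIT; vc=[20]
#6 0x79→b30/s6 L1-HIT; vc=[20]
#7 0x99→b38/s6 MISS; vc=[20,30]
#8 0x30→b12/s4 MISS; vc=[20,30,28]
#9 0x52→b20/s4 VC-HIT; vc=[12,30,28]
#10 0x30→b12/s4 VC-HIT; vc=[20,30,28]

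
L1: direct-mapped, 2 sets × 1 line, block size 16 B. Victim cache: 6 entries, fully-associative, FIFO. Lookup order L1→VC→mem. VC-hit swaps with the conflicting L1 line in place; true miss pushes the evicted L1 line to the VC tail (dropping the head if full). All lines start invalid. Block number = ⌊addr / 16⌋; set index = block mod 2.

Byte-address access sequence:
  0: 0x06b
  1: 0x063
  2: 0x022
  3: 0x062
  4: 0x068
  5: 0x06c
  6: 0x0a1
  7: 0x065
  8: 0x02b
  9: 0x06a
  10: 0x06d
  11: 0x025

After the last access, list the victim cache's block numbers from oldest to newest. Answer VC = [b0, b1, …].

VC = [6, 10]

  [0] addr=0x6b blk=6 s=0: MISS | VC []
  [1] addr=0x63 blk=6 s=0: L1-HIT | VC []
  [2] addr=0x22 blk=2 s=0: MISS | VC [6]
  [3] addr=0x62 blk=6 s=0: VC-HIT | VC [2]
  [4] addr=0x68 blk=6 s=0: L1-HIT | VC [2]
  [5] addr=0x6c blk=6 s=0: L1-HIT | VC [2]
  [6] addr=0xa1 blk=10 s=0: MISS | VC [2, 6]
  [7] addr=0x65 blk=6 s=0: VC-HIT | VC [2, 10]
  [8] addr=0x2b blk=2 s=0: VC-HIT | VC [6, 10]
  [9] addr=0x6a blk=6 s=0: VC-HIT | VC [2, 10]
  [10] addr=0x6d blk=6 s=0: L1-HIT | VC [2, 10]
  [11] addr=0x25 blk=2 s=0: VC-HIT | VC [6, 10]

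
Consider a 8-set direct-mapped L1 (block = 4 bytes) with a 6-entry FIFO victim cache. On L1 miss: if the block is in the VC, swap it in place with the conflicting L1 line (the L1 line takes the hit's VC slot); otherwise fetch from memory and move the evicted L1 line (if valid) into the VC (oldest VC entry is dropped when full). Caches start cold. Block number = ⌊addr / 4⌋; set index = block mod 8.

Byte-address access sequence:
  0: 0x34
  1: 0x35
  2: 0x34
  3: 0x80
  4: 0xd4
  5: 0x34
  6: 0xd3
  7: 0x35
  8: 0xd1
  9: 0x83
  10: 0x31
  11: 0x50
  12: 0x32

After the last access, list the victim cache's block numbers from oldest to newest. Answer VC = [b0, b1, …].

#0 0x34→b13/s5 MISS; vc=[]
#1 0x35→b13/s5 L1-HIT; vc=[]
#2 0x34→b13/s5 L1-HIT; vc=[]
#3 0x80→b32/s0 MISS; vc=[]
#4 0xd4→b53/s5 MISS; vc=[13]
#5 0x34→b13/s5 VC-HIT; vc=[53]
#6 0xd3→b52/s4 MISS; vc=[53]
#7 0x35→b13/s5 L1-HIT; vc=[53]
#8 0xd1→b52/s4 L1-HIT; vc=[53]
#9 0x83→b32/s0 L1-HIT; vc=[53]
#10 0x31→b12/s4 MISS; vc=[53,52]
#11 0x50→b20/s4 MISS; vc=[53,52,12]
#12 0x32→b12/s4 VC-HIT; vc=[53,52,20]

VC = [53, 52, 20]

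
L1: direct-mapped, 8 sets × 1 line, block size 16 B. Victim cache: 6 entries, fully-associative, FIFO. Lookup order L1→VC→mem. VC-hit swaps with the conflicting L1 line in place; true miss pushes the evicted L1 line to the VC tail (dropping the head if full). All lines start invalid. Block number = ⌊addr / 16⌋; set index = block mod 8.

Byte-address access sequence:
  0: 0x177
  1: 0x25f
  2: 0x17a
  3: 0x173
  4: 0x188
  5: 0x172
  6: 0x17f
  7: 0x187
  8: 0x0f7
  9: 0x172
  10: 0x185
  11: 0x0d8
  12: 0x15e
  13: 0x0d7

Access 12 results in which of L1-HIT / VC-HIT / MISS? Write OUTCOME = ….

OUTCOME = MISS

#0 0x177→b23/s7 MISS; vc=[]
#1 0x25f→b37/s5 MISS; vc=[]
#2 0x17a→b23/s7 L1-HIT; vc=[]
#3 0x173→b23/s7 L1-HIT; vc=[]
#4 0x188→b24/s0 MISS; vc=[]
#5 0x172→b23/s7 L1-HIT; vc=[]
#6 0x17f→b23/s7 L1-HIT; vc=[]
#7 0x187→b24/s0 L1-HIT; vc=[]
#8 0xf7→b15/s7 MISS; vc=[23]
#9 0x172→b23/s7 VC-HIT; vc=[15]
#10 0x185→b24/s0 L1-HIT; vc=[15]
#11 0xd8→b13/s5 MISS; vc=[15,37]
#12 0x15e→b21/s5 MISS; vc=[15,37,13]
#13 0xd7→b13/s5 VC-HIT; vc=[15,37,21]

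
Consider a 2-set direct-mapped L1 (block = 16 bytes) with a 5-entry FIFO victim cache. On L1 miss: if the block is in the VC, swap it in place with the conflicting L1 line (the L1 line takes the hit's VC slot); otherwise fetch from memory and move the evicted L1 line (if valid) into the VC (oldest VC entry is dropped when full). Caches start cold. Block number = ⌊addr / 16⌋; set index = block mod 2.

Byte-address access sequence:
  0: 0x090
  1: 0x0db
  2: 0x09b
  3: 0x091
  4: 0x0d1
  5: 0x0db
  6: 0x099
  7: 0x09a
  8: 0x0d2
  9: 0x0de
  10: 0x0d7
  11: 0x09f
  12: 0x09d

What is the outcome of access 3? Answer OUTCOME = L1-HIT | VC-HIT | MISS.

OUTCOME = L1-HIT

#0 0x90→b9/s1 MISS; vc=[]
#1 0xdb→b13/s1 MISS; vc=[9]
#2 0x9b→b9/s1 VC-HIT; vc=[13]
#3 0x91→b9/s1 L1-HIT; vc=[13]
#4 0xd1→b13/s1 VC-HIT; vc=[9]
#5 0xdb→b13/s1 L1-HIT; vc=[9]
#6 0x99→b9/s1 VC-HIT; vc=[13]
#7 0x9a→b9/s1 L1-HIT; vc=[13]
#8 0xd2→b13/s1 VC-HIT; vc=[9]
#9 0xde→b13/s1 L1-HIT; vc=[9]
#10 0xd7→b13/s1 L1-HIT; vc=[9]
#11 0x9f→b9/s1 VC-HIT; vc=[13]
#12 0x9d→b9/s1 L1-HIT; vc=[13]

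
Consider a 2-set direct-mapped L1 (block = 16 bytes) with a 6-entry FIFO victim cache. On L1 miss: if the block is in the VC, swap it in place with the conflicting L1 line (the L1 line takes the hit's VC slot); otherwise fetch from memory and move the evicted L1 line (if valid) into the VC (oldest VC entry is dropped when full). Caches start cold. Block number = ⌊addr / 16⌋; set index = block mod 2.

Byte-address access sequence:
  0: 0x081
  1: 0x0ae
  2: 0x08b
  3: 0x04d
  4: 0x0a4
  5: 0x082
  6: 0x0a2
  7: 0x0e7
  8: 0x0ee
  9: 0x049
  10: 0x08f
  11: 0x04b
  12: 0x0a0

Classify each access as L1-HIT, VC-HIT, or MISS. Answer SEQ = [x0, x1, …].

  [0] addr=0x81 blk=8 s=0: MISS | VC []
  [1] addr=0xae blk=10 s=0: MISS | VC [8]
  [2] addr=0x8b blk=8 s=0: VC-HIT | VC [10]
  [3] addr=0x4d blk=4 s=0: MISS | VC [10, 8]
  [4] addr=0xa4 blk=10 s=0: VC-HIT | VC [4, 8]
  [5] addr=0x82 blk=8 s=0: VC-HIT | VC [4, 10]
  [6] addr=0xa2 blk=10 s=0: VC-HIT | VC [4, 8]
  [7] addr=0xe7 blk=14 s=0: MISS | VC [4, 8, 10]
  [8] addr=0xee blk=14 s=0: L1-HIT | VC [4, 8, 10]
  [9] addr=0x49 blk=4 s=0: VC-HIT | VC [14, 8, 10]
  [10] addr=0x8f blk=8 s=0: VC-HIT | VC [14, 4, 10]
  [11] addr=0x4b blk=4 s=0: VC-HIT | VC [14, 8, 10]
  [12] addr=0xa0 blk=10 s=0: VC-HIT | VC [14, 8, 4]

SEQ = [MISS, MISS, VC-HIT, MISS, VC-HIT, VC-HIT, VC-HIT, MISS, L1-HIT, VC-HIT, VC-HIT, VC-HIT, VC-HIT]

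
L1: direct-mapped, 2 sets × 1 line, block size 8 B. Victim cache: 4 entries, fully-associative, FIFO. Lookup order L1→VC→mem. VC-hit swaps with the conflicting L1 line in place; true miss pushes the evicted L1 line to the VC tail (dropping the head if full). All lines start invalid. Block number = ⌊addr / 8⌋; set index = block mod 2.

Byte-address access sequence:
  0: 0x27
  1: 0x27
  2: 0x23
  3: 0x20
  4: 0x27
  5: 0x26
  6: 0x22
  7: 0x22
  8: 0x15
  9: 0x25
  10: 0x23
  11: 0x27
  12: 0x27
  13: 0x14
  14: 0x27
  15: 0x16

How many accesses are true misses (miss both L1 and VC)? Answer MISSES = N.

MISSES = 2

  [0] addr=0x27 blk=4 s=0: MISS | VC []
  [1] addr=0x27 blk=4 s=0: L1-HIT | VC []
  [2] addr=0x23 blk=4 s=0: L1-HIT | VC []
  [3] addr=0x20 blk=4 s=0: L1-HIT | VC []
  [4] addr=0x27 blk=4 s=0: L1-HIT | VC []
  [5] addr=0x26 blk=4 s=0: L1-HIT | VC []
  [6] addr=0x22 blk=4 s=0: L1-HIT | VC []
  [7] addr=0x22 blk=4 s=0: L1-HIT | VC []
  [8] addr=0x15 blk=2 s=0: MISS | VC [4]
  [9] addr=0x25 blk=4 s=0: VC-HIT | VC [2]
  [10] addr=0x23 blk=4 s=0: L1-HIT | VC [2]
  [11] addr=0x27 blk=4 s=0: L1-HIT | VC [2]
  [12] addr=0x27 blk=4 s=0: L1-HIT | VC [2]
  [13] addr=0x14 blk=2 s=0: VC-HIT | VC [4]
  [14] addr=0x27 blk=4 s=0: VC-HIT | VC [2]
  [15] addr=0x16 blk=2 s=0: VC-HIT | VC [4]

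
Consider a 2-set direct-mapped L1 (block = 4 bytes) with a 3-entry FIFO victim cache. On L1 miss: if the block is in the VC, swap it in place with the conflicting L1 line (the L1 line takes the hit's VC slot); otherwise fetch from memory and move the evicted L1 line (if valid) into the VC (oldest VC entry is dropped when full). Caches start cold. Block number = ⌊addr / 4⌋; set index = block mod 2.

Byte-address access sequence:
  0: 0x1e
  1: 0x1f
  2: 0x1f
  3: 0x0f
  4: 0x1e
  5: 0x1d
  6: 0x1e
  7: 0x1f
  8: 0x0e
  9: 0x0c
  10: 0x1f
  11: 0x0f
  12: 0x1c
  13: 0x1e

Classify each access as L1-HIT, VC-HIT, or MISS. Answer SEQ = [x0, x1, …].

0: 0x1e (blk 7, set 1) → MISS  vc=[]
1: 0x1f (blk 7, set 1) → L1-HIT  vc=[]
2: 0x1f (blk 7, set 1) → L1-HIT  vc=[]
3: 0xf (blk 3, set 1) → MISS  vc=[7]
4: 0x1e (blk 7, set 1) → VC-HIT  vc=[3]
5: 0x1d (blk 7, set 1) → L1-HIT  vc=[3]
6: 0x1e (blk 7, set 1) → L1-HIT  vc=[3]
7: 0x1f (blk 7, set 1) → L1-HIT  vc=[3]
8: 0xe (blk 3, set 1) → VC-HIT  vc=[7]
9: 0xc (blk 3, set 1) → L1-HIT  vc=[7]
10: 0x1f (blk 7, set 1) → VC-HIT  vc=[3]
11: 0xf (blk 3, set 1) → VC-HIT  vc=[7]
12: 0x1c (blk 7, set 1) → VC-HIT  vc=[3]
13: 0x1e (blk 7, set 1) → L1-HIT  vc=[3]

SEQ = [MISS, L1-HIT, L1-HIT, MISS, VC-HIT, L1-HIT, L1-HIT, L1-HIT, VC-HIT, L1-HIT, VC-HIT, VC-HIT, VC-HIT, L1-HIT]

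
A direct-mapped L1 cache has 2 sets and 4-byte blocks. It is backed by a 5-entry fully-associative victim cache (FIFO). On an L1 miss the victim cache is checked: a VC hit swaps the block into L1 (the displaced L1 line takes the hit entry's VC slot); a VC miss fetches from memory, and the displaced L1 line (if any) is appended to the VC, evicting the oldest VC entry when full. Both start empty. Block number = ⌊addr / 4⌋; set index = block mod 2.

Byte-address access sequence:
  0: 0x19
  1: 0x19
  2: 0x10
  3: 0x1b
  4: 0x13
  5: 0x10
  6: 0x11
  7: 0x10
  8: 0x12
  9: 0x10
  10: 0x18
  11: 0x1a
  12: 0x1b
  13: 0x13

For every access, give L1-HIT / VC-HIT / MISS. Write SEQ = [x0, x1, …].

SEQ = [MISS, L1-HIT, MISS, VC-HIT, VC-HIT, L1-HIT, L1-HIT, L1-HIT, L1-HIT, L1-HIT, VC-HIT, L1-HIT, L1-HIT, VC-HIT]

0: 0x19 (blk 6, set 0) → MISS  vc=[]
1: 0x19 (blk 6, set 0) → L1-HIT  vc=[]
2: 0x10 (blk 4, set 0) → MISS  vc=[6]
3: 0x1b (blk 6, set 0) → VC-HIT  vc=[4]
4: 0x13 (blk 4, set 0) → VC-HIT  vc=[6]
5: 0x10 (blk 4, set 0) → L1-HIT  vc=[6]
6: 0x11 (blk 4, set 0) → L1-HIT  vc=[6]
7: 0x10 (blk 4, set 0) → L1-HIT  vc=[6]
8: 0x12 (blk 4, set 0) → L1-HIT  vc=[6]
9: 0x10 (blk 4, set 0) → L1-HIT  vc=[6]
10: 0x18 (blk 6, set 0) → VC-HIT  vc=[4]
11: 0x1a (blk 6, set 0) → L1-HIT  vc=[4]
12: 0x1b (blk 6, set 0) → L1-HIT  vc=[4]
13: 0x13 (blk 4, set 0) → VC-HIT  vc=[6]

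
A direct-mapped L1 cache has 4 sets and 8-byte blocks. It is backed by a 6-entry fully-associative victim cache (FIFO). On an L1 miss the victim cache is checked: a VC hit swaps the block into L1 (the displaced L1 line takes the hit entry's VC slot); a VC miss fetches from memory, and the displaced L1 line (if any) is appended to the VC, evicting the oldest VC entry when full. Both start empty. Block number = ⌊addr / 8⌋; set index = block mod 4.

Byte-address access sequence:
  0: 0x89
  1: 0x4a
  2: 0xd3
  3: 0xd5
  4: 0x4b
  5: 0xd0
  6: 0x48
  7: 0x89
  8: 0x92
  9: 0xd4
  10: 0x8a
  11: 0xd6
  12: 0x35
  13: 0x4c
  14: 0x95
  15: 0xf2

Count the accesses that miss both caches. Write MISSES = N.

MISSES = 6

0: 0x89 (blk 17, set 1) → MISS  vc=[]
1: 0x4a (blk 9, set 1) → MISS  vc=[17]
2: 0xd3 (blk 26, set 2) → MISS  vc=[17]
3: 0xd5 (blk 26, set 2) → L1-HIT  vc=[17]
4: 0x4b (blk 9, set 1) → L1-HIT  vc=[17]
5: 0xd0 (blk 26, set 2) → L1-HIT  vc=[17]
6: 0x48 (blk 9, set 1) → L1-HIT  vc=[17]
7: 0x89 (blk 17, set 1) → VC-HIT  vc=[9]
8: 0x92 (blk 18, set 2) → MISS  vc=[9, 26]
9: 0xd4 (blk 26, set 2) → VC-HIT  vc=[9, 18]
10: 0x8a (blk 17, set 1) → L1-HIT  vc=[9, 18]
11: 0xd6 (blk 26, set 2) → L1-HIT  vc=[9, 18]
12: 0x35 (blk 6, set 2) → MISS  vc=[9, 18, 26]
13: 0x4c (blk 9, set 1) → VC-HIT  vc=[17, 18, 26]
14: 0x95 (blk 18, set 2) → VC-HIT  vc=[17, 6, 26]
15: 0xf2 (blk 30, set 2) → MISS  vc=[17, 6, 26, 18]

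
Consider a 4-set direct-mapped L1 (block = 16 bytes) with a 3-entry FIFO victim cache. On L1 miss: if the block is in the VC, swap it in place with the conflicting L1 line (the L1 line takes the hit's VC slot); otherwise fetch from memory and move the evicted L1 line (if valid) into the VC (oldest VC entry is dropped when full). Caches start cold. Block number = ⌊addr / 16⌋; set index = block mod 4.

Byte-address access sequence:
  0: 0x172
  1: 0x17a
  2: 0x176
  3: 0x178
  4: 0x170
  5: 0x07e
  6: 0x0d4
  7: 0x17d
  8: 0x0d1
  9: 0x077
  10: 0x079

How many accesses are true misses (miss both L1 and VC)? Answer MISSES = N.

MISSES = 3

  [0] addr=0x172 blk=23 s=3: MISS | VC []
  [1] addr=0x17a blk=23 s=3: L1-HIT | VC []
  [2] addr=0x176 blk=23 s=3: L1-HIT | VC []
  [3] addr=0x178 blk=23 s=3: L1-HIT | VC []
  [4] addr=0x170 blk=23 s=3: L1-HIT | VC []
  [5] addr=0x7e blk=7 s=3: MISS | VC [23]
  [6] addr=0xd4 blk=13 s=1: MISS | VC [23]
  [7] addr=0x17d blk=23 s=3: VC-HIT | VC [7]
  [8] addr=0xd1 blk=13 s=1: L1-HIT | VC [7]
  [9] addr=0x77 blk=7 s=3: VC-HIT | VC [23]
  [10] addr=0x79 blk=7 s=3: L1-HIT | VC [23]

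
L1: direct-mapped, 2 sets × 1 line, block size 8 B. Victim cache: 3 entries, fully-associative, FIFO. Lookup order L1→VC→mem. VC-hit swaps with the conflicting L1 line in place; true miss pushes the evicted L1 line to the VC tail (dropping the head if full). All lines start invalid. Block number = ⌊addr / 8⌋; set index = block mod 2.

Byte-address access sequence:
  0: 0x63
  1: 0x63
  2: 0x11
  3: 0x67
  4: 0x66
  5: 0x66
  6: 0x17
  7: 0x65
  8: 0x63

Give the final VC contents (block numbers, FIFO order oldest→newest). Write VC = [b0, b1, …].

  [0] addr=0x63 blk=12 s=0: MISS | VC []
  [1] addr=0x63 blk=12 s=0: L1-HIT | VC []
  [2] addr=0x11 blk=2 s=0: MISS | VC [12]
  [3] addr=0x67 blk=12 s=0: VC-HIT | VC [2]
  [4] addr=0x66 blk=12 s=0: L1-HIT | VC [2]
  [5] addr=0x66 blk=12 s=0: L1-HIT | VC [2]
  [6] addr=0x17 blk=2 s=0: VC-HIT | VC [12]
  [7] addr=0x65 blk=12 s=0: VC-HIT | VC [2]
  [8] addr=0x63 blk=12 s=0: L1-HIT | VC [2]

VC = [2]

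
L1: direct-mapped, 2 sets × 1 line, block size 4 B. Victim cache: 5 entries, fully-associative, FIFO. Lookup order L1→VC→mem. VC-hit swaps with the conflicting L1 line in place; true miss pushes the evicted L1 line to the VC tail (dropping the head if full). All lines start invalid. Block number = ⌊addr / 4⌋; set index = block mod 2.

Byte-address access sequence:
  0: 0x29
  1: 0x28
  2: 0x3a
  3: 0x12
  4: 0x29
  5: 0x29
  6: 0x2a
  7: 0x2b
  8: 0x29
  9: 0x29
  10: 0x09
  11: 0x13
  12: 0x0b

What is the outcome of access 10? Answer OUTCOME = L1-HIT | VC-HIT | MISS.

OUTCOME = MISS

#0 0x29→b10/s0 MISS; vc=[]
#1 0x28→b10/s0 L1-HIT; vc=[]
#2 0x3a→b14/s0 MISS; vc=[10]
#3 0x12→b4/s0 MISS; vc=[10,14]
#4 0x29→b10/s0 VC-HIT; vc=[4,14]
#5 0x29→b10/s0 L1-HIT; vc=[4,14]
#6 0x2a→b10/s0 L1-HIT; vc=[4,14]
#7 0x2b→b10/s0 L1-HIT; vc=[4,14]
#8 0x29→b10/s0 L1-HIT; vc=[4,14]
#9 0x29→b10/s0 L1-HIT; vc=[4,14]
#10 0x9→b2/s0 MISS; vc=[4,14,10]
#11 0x13→b4/s0 VC-HIT; vc=[2,14,10]
#12 0xb→b2/s0 VC-HIT; vc=[4,14,10]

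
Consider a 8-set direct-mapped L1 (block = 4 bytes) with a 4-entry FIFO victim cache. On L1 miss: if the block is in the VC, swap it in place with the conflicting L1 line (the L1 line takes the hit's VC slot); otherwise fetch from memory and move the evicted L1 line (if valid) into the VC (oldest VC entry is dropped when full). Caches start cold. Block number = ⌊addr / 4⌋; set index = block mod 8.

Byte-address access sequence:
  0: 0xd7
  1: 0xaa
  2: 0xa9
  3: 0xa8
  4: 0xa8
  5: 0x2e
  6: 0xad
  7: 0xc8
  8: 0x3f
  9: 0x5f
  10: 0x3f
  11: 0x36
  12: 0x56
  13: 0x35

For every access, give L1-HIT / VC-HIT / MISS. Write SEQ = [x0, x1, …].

SEQ = [MISS, MISS, L1-HIT, L1-HIT, L1-HIT, MISS, MISS, MISS, MISS, MISS, VC-HIT, MISS, MISS, VC-HIT]

  [0] addr=0xd7 blk=53 s=5: MISS | VC []
  [1] addr=0xaa blk=42 s=2: MISS | VC []
  [2] addr=0xa9 blk=42 s=2: L1-HIT | VC []
  [3] addr=0xa8 blk=42 s=2: L1-HIT | VC []
  [4] addr=0xa8 blk=42 s=2: L1-HIT | VC []
  [5] addr=0x2e blk=11 s=3: MISS | VC []
  [6] addr=0xad blk=43 s=3: MISS | VC [11]
  [7] addr=0xc8 blk=50 s=2: MISS | VC [11, 42]
  [8] addr=0x3f blk=15 s=7: MISS | VC [11, 42]
  [9] addr=0x5f blk=23 s=7: MISS | VC [11, 42, 15]
  [10] addr=0x3f blk=15 s=7: VC-HIT | VC [11, 42, 23]
  [11] addr=0x36 blk=13 s=5: MISS | VC [11, 42, 23, 53]
  [12] addr=0x56 blk=21 s=5: MISS | VC [42, 23, 53, 13]
  [13] addr=0x35 blk=13 s=5: VC-HIT | VC [42, 23, 53, 21]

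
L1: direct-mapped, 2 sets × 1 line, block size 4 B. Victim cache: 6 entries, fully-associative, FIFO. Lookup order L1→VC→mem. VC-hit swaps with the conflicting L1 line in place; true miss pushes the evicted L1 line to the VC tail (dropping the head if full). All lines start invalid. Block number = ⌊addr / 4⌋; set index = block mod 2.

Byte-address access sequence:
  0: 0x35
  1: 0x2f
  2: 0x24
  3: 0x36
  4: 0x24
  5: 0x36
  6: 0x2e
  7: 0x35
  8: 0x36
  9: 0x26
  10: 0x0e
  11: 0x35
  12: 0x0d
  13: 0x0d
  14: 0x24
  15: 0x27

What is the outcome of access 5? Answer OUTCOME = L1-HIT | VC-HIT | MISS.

OUTCOME = VC-HIT

  [0] addr=0x35 blk=13 s=1: MISS | VC []
  [1] addr=0x2f blk=11 s=1: MISS | VC [13]
  [2] addr=0x24 blk=9 s=1: MISS | VC [13, 11]
  [3] addr=0x36 blk=13 s=1: VC-HIT | VC [9, 11]
  [4] addr=0x24 blk=9 s=1: VC-HIT | VC [13, 11]
  [5] addr=0x36 blk=13 s=1: VC-HIT | VC [9, 11]
  [6] addr=0x2e blk=11 s=1: VC-HIT | VC [9, 13]
  [7] addr=0x35 blk=13 s=1: VC-HIT | VC [9, 11]
  [8] addr=0x36 blk=13 s=1: L1-HIT | VC [9, 11]
  [9] addr=0x26 blk=9 s=1: VC-HIT | VC [13, 11]
  [10] addr=0xe blk=3 s=1: MISS | VC [13, 11, 9]
  [11] addr=0x35 blk=13 s=1: VC-HIT | VC [3, 11, 9]
  [12] addr=0xd blk=3 s=1: VC-HIT | VC [13, 11, 9]
  [13] addr=0xd blk=3 s=1: L1-HIT | VC [13, 11, 9]
  [14] addr=0x24 blk=9 s=1: VC-HIT | VC [13, 11, 3]
  [15] addr=0x27 blk=9 s=1: L1-HIT | VC [13, 11, 3]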